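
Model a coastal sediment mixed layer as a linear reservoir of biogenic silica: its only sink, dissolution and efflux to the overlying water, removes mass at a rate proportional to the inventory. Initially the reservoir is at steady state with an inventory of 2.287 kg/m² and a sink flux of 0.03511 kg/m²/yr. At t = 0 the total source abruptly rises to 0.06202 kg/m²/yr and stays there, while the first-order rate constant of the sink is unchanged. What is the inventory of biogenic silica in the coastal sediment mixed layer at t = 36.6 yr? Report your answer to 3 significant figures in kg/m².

3.04 kg/m²

The sink rate constant is k = F₀/M₀ = 0.03511/2.287 = 0.01535 yr⁻¹.
Solving dM/dt = F₁ − kM with M(0) = M₀ gives M(t) = F₁/k + (M₀ − F₁/k)·e^(−kt).
F₁/k = 0.06202/0.01535 = 4.0399 kg/m²; kt = 0.01535 × 36.6 = 0.5619, e^(−kt) = 0.5701.
M(36.6) = 4.0399 + (2.287 − 4.0399) × 0.5701 = 4.0399 − 0.9994 = 3.0405 kg/m².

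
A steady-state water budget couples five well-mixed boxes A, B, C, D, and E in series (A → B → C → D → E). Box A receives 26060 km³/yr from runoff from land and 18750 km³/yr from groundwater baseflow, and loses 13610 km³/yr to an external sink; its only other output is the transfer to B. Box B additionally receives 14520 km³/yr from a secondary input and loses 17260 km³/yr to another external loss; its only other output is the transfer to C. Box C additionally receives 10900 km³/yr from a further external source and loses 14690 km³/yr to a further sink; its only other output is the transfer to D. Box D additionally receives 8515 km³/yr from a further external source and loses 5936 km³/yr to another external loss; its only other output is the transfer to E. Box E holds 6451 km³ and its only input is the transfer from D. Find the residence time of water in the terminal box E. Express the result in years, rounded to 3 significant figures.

Box A: F(A→B) = (26060 + 18750) − 13610 = 31200 km³/yr.
Box B: F(B→C) = (31200 + 14520) − 17260 = 28460 km³/yr.
Box C: F(C→D) = (28460 + 10900) − 14690 = 24670 km³/yr.
Box D: F(D→E) = (24670 + 8515) − 5936 = 27249 km³/yr.
Box E throughput = its input = 27249 km³/yr; τ = 6451 / 27249 = 0.2367 yr.

0.237 yr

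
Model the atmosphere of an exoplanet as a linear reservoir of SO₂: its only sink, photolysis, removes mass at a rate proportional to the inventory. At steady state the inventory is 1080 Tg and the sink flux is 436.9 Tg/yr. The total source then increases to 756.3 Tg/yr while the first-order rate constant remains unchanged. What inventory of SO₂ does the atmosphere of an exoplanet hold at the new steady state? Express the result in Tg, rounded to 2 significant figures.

1900 Tg

Rate constant k = F/M = 436.9 / 1080 = 0.4045 yr⁻¹.
At the new steady state, source = k·M_new ⇒ M_new = 756.3 / 0.4045 = 1870 Tg.
(Equivalently M_new = M × F_new/F_old = 1080 × 756.3/436.9.)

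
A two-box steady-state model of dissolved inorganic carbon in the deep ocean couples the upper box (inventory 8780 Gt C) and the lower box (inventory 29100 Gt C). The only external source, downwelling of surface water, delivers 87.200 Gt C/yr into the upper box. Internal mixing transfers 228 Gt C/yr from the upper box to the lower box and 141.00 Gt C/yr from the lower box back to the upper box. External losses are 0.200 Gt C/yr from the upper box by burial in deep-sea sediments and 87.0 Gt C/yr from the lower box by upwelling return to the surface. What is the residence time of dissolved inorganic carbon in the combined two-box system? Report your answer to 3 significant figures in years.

434 yr

For the system as a whole, the A↔B exchange is internal and contributes nothing to the throughput; only the external sinks remove mass.
M_total = 8780 + 29100 = 37880 Gt C.
ΣF_external_out = 0.200 + 87.0 = 87.200 Gt C/yr.
τ = M_total / ΣF_ext = 37880 / 87.200 = 434.4 yr.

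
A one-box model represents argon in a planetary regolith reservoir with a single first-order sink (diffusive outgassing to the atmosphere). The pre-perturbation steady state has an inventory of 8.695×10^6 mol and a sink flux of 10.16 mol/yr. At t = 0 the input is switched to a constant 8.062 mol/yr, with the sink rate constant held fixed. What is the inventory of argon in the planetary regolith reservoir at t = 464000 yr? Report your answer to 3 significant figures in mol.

7.94×10^6 mol

Residence time τ = M₀/F₀ = 855800 yr. The eventual steady state is M_∞ = M₀·(F₁/F₀) = 8.695×10^6 × 8.062/10.16 = 6.8995×10^6 mol.
The anomaly ΔM(t) = M(t) − M_∞ decays as ΔM₀·e^(−t/τ) with ΔM₀ = 8.695×10^6 − 6.8995×10^6 = 1.795×10^6 mol.
At t = 464000 yr, e^(−t/τ) = e^(−0.5422) = 0.5815, so ΔM = 1.044×10^6 mol and M = 6.8995×10^6 + 1.044×10^6 = 7.9436×10^6 mol.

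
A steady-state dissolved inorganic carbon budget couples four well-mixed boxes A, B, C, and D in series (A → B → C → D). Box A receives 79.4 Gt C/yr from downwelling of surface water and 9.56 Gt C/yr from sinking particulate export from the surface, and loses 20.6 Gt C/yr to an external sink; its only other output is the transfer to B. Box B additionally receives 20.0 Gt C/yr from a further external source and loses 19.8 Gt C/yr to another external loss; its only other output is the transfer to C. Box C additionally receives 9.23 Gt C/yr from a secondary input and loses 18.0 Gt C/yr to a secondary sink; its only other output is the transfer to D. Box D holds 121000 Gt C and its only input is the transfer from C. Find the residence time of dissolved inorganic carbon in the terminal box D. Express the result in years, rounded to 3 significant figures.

Box A: F(A→B) = (79.4 + 9.56) − 20.6 = 68.360 Gt C/yr.
Box B: F(B→C) = (68.360 + 20.0) − 19.8 = 68.560 Gt C/yr.
Box C: F(C→D) = (68.560 + 9.23) − 18.0 = 59.790 Gt C/yr.
Box D throughput = its input = 59.790 Gt C/yr; τ = 121000 / 59.790 = 2024 yr.

2020 yr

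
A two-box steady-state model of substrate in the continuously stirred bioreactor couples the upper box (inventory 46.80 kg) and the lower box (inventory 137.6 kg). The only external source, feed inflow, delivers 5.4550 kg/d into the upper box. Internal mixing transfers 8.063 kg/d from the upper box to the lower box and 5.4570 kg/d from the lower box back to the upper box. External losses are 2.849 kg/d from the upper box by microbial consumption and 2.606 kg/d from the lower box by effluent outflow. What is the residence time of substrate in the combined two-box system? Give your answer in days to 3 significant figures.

33.8 d

For the system as a whole, the A↔B exchange is internal and contributes nothing to the throughput; only the external sinks remove mass.
M_total = 46.80 + 137.6 = 184.40 kg.
ΣF_external_out = 2.849 + 2.606 = 5.4550 kg/d.
τ = M_total / ΣF_ext = 184.40 / 5.4550 = 33.80 d.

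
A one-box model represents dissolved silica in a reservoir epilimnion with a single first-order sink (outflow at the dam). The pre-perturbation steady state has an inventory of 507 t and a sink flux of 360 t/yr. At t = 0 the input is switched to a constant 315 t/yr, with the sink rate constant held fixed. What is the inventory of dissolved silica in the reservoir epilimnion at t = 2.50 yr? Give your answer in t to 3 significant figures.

454 t

τ = M₀/F₀ = 507/360 = 1.408 yr; rate constant k = 1/τ.
New steady state M_∞ = F₁/k = F₁·τ = 315 × 1.408 = 443.63 t.
M(t) = M_∞ + (M₀ − M_∞)·e^(−t/τ); t/τ = 2.50/1.408 = 1.775, so e^(−t/τ) = 0.1695.
M(t) = 443.63 + 63.37 × 0.1695 = 454.36 t.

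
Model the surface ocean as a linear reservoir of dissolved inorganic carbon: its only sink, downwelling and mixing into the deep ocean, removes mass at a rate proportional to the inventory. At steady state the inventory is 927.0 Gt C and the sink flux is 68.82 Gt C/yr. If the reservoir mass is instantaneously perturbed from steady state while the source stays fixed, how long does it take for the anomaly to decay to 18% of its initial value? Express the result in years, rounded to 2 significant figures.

For a linear reservoir the anomaly decays as exp(−t/τ) with τ = M/F = 927.0/68.82 = 13.47 yr.
exp(−t/τ) = 0.18 ⇒ t = −τ ln(0.18) = 13.47 × 1.715 = 23.10 yr.

23 yr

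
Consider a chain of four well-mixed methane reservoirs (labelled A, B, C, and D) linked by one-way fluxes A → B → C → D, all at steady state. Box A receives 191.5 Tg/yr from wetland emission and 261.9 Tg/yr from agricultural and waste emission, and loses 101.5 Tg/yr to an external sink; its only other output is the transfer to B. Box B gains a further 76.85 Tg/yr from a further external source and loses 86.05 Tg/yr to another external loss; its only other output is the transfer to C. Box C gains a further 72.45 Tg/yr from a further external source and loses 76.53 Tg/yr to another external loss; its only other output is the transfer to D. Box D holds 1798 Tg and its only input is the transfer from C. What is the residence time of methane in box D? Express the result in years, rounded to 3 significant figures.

Box A: F(A→B) = (191.5 + 261.9) − 101.5 = 351.90 Tg/yr.
Box B: F(B→C) = (351.90 + 76.85) − 86.05 = 342.70 Tg/yr.
Box C: F(C→D) = (342.70 + 72.45) − 76.53 = 338.62 Tg/yr.
Box D throughput = its input = 338.62 Tg/yr; τ = 1798 / 338.62 = 5.310 yr.

5.31 yr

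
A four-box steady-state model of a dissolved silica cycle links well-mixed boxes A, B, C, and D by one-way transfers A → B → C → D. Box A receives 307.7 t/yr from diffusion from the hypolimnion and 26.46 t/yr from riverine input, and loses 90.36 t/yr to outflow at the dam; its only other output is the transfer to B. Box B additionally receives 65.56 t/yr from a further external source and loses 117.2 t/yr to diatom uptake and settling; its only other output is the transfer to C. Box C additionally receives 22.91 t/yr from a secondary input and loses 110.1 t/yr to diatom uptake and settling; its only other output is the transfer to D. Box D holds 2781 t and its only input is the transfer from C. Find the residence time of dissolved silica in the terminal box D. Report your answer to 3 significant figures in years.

Box A: F(A→B) = (307.7 + 26.46) − 90.36 = 243.80 t/yr.
Box B: F(B→C) = (243.80 + 65.56) − 117.2 = 192.16 t/yr.
Box C: F(C→D) = (192.16 + 22.91) − 110.1 = 104.97 t/yr.
Box D throughput = its input = 104.97 t/yr; τ = 2781 / 104.97 = 26.49 yr.

26.5 yr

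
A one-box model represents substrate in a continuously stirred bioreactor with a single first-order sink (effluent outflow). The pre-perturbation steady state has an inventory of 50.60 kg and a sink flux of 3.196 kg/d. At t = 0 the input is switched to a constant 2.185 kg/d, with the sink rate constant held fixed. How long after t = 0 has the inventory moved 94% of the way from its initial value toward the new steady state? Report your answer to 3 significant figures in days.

44.5 d

τ = M₀/F₀ = 50.60/3.196 = 15.83 d.
The remaining gap fraction is e^(−t/τ); 94% covered ⇒ e^(−t/τ) = 0.0600.
t = −τ ln(0.0600) = 15.83 × 2.813 = 44.54 d.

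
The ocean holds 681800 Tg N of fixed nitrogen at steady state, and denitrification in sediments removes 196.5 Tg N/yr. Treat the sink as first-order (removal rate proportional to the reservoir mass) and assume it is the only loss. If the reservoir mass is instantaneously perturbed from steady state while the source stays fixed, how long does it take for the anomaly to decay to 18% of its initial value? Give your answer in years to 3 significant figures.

For a linear reservoir the anomaly decays as exp(−t/τ) with τ = M/F = 681800/196.5 = 3470 yr.
exp(−t/τ) = 0.18 ⇒ t = −τ ln(0.18) = 3470 × 1.715 = 5950 yr.

5950 yr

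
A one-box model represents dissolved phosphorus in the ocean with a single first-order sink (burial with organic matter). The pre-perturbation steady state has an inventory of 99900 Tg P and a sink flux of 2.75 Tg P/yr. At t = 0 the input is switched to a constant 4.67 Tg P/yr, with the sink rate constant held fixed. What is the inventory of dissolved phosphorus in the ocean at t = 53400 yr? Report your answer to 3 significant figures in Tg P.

154000 Tg P

The sink rate constant is k = F₀/M₀ = 2.75/99900 = 2.753×10^-5 yr⁻¹.
Solving dM/dt = F₁ − kM with M(0) = M₀ gives M(t) = F₁/k + (M₀ − F₁/k)·e^(−kt).
F₁/k = 4.67/2.753×10^-5 = 169650 Tg P; kt = 2.753×10^-5 × 53400 = 1.470, e^(−kt) = 0.2299.
M(53400) = 169650 + (99900 − 169650) × 0.2299 = 169650 − 16040 = 153610 Tg P.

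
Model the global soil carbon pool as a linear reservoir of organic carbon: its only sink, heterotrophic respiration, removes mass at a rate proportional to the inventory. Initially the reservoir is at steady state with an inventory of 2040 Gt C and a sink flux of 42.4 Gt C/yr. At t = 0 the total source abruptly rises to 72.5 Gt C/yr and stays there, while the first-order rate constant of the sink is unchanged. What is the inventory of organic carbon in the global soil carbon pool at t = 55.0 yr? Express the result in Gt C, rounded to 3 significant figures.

τ = M₀/F₀ = 2040/42.4 = 48.11 yr; rate constant k = 1/τ.
New steady state M_∞ = F₁/k = F₁·τ = 72.5 × 48.11 = 3488.2 Gt C.
M(t) = M_∞ + (M₀ − M_∞)·e^(−t/τ); t/τ = 55.0/48.11 = 1.143, so e^(−t/τ) = 0.3188.
M(t) = 3488.2 − 1448 × 0.3188 = 3026.5 Gt C.

3030 Gt C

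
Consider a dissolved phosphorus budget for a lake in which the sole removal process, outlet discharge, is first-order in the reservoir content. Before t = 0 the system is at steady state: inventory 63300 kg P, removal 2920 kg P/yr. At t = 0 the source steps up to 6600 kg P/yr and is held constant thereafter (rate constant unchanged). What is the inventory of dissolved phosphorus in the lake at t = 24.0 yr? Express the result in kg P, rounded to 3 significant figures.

τ = M₀/F₀ = 63300/2920 = 21.68 yr; rate constant k = 1/τ.
New steady state M_∞ = F₁/k = F₁·τ = 6600 × 21.68 = 143080 kg P.
M(t) = M_∞ + (M₀ − M_∞)·e^(−t/τ); t/τ = 24.0/21.68 = 1.107, so e^(−t/τ) = 0.3305.
M(t) = 143080 − 79780 × 0.3305 = 116710 kg P.

117000 kg P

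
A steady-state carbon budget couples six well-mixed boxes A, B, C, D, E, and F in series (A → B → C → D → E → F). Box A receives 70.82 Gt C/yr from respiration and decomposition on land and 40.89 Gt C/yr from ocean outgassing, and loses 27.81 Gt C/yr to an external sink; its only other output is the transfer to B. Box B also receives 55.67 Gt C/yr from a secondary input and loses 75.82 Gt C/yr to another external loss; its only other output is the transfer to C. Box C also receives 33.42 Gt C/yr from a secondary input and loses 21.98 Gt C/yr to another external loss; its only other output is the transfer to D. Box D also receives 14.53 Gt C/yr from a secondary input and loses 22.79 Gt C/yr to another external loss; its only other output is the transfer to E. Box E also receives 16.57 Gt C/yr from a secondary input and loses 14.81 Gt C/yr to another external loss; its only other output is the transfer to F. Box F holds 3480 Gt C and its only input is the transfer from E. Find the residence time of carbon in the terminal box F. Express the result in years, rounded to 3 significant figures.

50.7 yr

Box A: F(A→B) = (70.82 + 40.89) − 27.81 = 83.900 Gt C/yr.
Box B: F(B→C) = (83.900 + 55.67) − 75.82 = 63.750 Gt C/yr.
Box C: F(C→D) = (63.750 + 33.42) − 21.98 = 75.190 Gt C/yr.
Box D: F(D→E) = (75.190 + 14.53) − 22.79 = 66.930 Gt C/yr.
Box E: F(E→F) = (66.930 + 16.57) − 14.81 = 68.690 Gt C/yr.
Box F throughput = its input = 68.690 Gt C/yr; τ = 3480 / 68.690 = 50.66 yr.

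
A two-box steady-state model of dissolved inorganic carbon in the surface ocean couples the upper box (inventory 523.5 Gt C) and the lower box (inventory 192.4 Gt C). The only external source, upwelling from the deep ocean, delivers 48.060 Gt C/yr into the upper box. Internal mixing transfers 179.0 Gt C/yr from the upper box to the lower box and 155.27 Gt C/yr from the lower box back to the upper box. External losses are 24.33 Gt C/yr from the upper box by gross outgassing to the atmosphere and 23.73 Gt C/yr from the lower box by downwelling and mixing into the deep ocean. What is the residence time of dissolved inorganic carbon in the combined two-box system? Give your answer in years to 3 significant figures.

14.9 yr

Residence time in the combined system uses the total inventory and the total *external* removal — internal exchanges between the two boxes cancel.
M_total = 523.5 + 192.4 = 715.90 Gt C.
ΣF_external_out = 24.33 + 23.73 = 48.060 Gt C/yr.
τ = M_total / ΣF_ext = 715.90 / 48.060 = 14.90 yr.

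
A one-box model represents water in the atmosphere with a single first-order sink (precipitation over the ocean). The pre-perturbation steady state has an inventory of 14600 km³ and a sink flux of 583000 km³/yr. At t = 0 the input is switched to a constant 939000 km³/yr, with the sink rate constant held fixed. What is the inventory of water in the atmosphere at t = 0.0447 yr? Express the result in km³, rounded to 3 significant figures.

22000 km³

τ = M₀/F₀ = 14600/583000 = 0.02504 yr; rate constant k = 1/τ.
New steady state M_∞ = F₁/k = F₁·τ = 939000 × 0.02504 = 23515 km³.
M(t) = M_∞ + (M₀ − M_∞)·e^(−t/τ); t/τ = 0.0447/0.02504 = 1.785, so e^(−t/τ) = 0.1678.
M(t) = 23515 − 8915 × 0.1678 = 22019 km³.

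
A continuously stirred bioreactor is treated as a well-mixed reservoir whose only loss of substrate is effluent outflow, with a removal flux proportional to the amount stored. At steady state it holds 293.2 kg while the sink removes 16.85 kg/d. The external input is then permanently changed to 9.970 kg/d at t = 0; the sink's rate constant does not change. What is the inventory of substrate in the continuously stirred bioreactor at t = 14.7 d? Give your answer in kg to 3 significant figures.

The sink rate constant is k = F₀/M₀ = 16.85/293.2 = 0.05747 d⁻¹.
Solving dM/dt = F₁ − kM with M(0) = M₀ gives M(t) = F₁/k + (M₀ − F₁/k)·e^(−kt).
F₁/k = 9.970/0.05747 = 173.48 kg; kt = 0.05747 × 14.7 = 0.8448, e^(−kt) = 0.4296.
M(14.7) = 173.48 + (293.2 − 173.48) × 0.4296 = 173.48 + 51.44 = 224.92 kg.

225 kg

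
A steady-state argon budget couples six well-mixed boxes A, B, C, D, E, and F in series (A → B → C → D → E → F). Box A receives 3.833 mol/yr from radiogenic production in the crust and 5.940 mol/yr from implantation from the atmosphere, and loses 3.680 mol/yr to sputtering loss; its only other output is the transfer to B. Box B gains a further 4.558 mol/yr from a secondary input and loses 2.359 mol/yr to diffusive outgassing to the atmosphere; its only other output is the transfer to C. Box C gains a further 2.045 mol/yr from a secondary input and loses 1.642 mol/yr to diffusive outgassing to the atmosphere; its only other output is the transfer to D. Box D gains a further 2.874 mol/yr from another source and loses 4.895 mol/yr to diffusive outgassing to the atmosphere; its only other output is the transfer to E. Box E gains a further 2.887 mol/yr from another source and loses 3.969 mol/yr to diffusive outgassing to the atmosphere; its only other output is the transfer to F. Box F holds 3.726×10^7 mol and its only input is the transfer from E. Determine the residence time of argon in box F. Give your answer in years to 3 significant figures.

6.66×10^6 yr

Box A: F(A→B) = (3.833 + 5.940) − 3.680 = 6.0930 mol/yr.
Box B: F(B→C) = (6.0930 + 4.558) − 2.359 = 8.2920 mol/yr.
Box C: F(C→D) = (8.2920 + 2.045) − 1.642 = 8.6950 mol/yr.
Box D: F(D→E) = (8.6950 + 2.874) − 4.895 = 6.6740 mol/yr.
Box E: F(E→F) = (6.6740 + 2.887) − 3.969 = 5.5920 mol/yr.
Box F throughput = its input = 5.5920 mol/yr; τ = 3.726×10^7 / 5.5920 = 6.663×10^6 yr.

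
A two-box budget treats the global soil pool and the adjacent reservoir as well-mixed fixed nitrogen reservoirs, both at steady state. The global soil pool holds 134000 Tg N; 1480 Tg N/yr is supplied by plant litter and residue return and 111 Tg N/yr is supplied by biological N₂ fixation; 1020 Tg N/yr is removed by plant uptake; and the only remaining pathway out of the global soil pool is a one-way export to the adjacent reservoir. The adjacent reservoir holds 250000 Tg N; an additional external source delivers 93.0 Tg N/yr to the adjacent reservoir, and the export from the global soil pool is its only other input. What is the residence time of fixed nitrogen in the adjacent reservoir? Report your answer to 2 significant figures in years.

Balance the global soil pool: ΣF_in = 1480 + 111 = 1591.0 Tg N/yr.
Export to the adjacent reservoir = ΣF_in − (1020) = 571.00 Tg N/yr.
Total input to the adjacent reservoir = 571.00 + 93.0 = 664.00 Tg N/yr; at steady state this equals its total output.
τ = M / F = 250000 / 664.00 = 376.5 yr.

380 yr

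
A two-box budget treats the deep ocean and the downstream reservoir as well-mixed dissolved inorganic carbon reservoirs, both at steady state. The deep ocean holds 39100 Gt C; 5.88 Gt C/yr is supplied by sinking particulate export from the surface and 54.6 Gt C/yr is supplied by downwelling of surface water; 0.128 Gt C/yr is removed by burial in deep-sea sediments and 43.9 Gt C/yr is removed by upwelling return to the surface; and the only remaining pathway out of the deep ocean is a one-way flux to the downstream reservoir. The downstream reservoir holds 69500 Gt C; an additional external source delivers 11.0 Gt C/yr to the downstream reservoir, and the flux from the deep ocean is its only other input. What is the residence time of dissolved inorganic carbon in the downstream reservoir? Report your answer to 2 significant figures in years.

Balance the deep ocean: ΣF_in = 5.88 + 54.6 = 60.480 Gt C/yr.
Flux to the downstream reservoir = ΣF_in − (0.128 + 43.9) = 16.452 Gt C/yr.
Total input to the downstream reservoir = 16.452 + 11.0 = 27.452 Gt C/yr; at steady state this equals its total output.
τ = M / F = 69500 / 27.452 = 2532 yr.

2500 yr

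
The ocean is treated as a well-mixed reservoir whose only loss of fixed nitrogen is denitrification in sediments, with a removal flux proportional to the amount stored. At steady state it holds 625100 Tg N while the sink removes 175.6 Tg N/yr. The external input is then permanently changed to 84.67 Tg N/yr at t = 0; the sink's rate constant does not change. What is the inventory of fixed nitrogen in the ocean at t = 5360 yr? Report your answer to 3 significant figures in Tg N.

373000 Tg N

τ = M₀/F₀ = 625100/175.6 = 3560 yr; rate constant k = 1/τ.
New steady state M_∞ = F₁/k = F₁·τ = 84.67 × 3560 = 301410 Tg N.
M(t) = M_∞ + (M₀ − M_∞)·e^(−t/τ); t/τ = 5360/3560 = 1.506, so e^(−t/τ) = 0.2219.
M(t) = 301410 + 323700 × 0.2219 = 373220 Tg N.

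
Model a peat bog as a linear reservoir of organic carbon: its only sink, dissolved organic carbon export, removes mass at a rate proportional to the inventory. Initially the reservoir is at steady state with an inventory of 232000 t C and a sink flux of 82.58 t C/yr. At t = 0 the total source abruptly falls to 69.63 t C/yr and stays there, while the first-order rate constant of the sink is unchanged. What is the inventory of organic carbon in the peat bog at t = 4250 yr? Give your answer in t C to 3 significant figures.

Residence time τ = M₀/F₀ = 2809 yr. The eventual steady state is M_∞ = M₀·(F₁/F₀) = 232000 × 69.63/82.58 = 195620 t C.
The anomaly ΔM(t) = M(t) − M_∞ decays as ΔM₀·e^(−t/τ) with ΔM₀ = 232000 − 195620 = 36380 t C.
At t = 4250 yr, e^(−t/τ) = e^(−1.513) = 0.2203, so ΔM = 8015 t C and M = 195620 + 8015 = 203630 t C.

204000 t C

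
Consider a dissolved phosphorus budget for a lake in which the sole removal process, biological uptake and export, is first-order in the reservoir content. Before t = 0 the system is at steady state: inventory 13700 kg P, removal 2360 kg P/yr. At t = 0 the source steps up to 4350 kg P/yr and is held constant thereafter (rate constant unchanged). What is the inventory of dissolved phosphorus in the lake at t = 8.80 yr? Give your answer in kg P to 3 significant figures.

22700 kg P

τ = M₀/F₀ = 13700/2360 = 5.805 yr; rate constant k = 1/τ.
New steady state M_∞ = F₁/k = F₁·τ = 4350 × 5.805 = 25252 kg P.
M(t) = M_∞ + (M₀ − M_∞)·e^(−t/τ); t/τ = 8.80/5.805 = 1.516, so e^(−t/τ) = 0.2196.
M(t) = 25252 − 11550 × 0.2196 = 22715 kg P.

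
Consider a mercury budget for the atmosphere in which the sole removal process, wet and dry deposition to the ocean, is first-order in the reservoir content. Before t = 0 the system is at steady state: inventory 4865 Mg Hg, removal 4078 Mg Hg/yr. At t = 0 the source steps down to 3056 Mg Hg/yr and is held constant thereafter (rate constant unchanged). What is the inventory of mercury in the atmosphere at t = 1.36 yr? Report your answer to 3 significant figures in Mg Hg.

4040 Mg Hg

Residence time τ = M₀/F₀ = 1.193 yr. The eventual steady state is M_∞ = M₀·(F₁/F₀) = 4865 × 3056/4078 = 3645.8 Mg Hg.
The anomaly ΔM(t) = M(t) − M_∞ decays as ΔM₀·e^(−t/τ) with ΔM₀ = 4865 − 3645.8 = 1219 Mg Hg.
At t = 1.36 yr, e^(−t/τ) = e^(−1.140) = 0.3198, so ΔM = 389.9 Mg Hg and M = 3645.8 + 389.9 = 4035.7 Mg Hg.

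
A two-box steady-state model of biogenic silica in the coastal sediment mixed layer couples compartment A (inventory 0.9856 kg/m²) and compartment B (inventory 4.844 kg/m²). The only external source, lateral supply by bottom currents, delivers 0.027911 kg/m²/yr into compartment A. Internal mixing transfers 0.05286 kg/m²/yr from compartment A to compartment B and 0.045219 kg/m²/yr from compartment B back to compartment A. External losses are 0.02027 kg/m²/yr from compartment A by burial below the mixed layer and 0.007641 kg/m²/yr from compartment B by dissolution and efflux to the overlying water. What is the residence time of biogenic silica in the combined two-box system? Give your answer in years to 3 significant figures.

For the system as a whole, the A↔B exchange is internal and contributes nothing to the throughput; only the external sinks remove mass.
M_total = 0.9856 + 4.844 = 5.8296 kg/m².
ΣF_external_out = 0.02027 + 0.007641 = 0.027911 kg/m²/yr.
τ = M_total / ΣF_ext = 5.8296 / 0.027911 = 208.9 yr.

209 yr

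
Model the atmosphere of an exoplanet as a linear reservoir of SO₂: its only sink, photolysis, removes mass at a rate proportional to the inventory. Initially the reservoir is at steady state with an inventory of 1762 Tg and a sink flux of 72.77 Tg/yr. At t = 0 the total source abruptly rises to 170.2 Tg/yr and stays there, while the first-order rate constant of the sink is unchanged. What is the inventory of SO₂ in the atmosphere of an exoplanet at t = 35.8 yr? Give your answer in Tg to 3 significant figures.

3580 Tg

The sink rate constant is k = F₀/M₀ = 72.77/1762 = 0.04130 yr⁻¹.
Solving dM/dt = F₁ − kM with M(0) = M₀ gives M(t) = F₁/k + (M₀ − F₁/k)·e^(−kt).
F₁/k = 170.2/0.04130 = 4121.1 Tg; kt = 0.04130 × 35.8 = 1.479, e^(−kt) = 0.2280.
M(35.8) = 4121.1 + (1762 − 4121.1) × 0.2280 = 4121.1 − 537.8 = 3583.3 Tg.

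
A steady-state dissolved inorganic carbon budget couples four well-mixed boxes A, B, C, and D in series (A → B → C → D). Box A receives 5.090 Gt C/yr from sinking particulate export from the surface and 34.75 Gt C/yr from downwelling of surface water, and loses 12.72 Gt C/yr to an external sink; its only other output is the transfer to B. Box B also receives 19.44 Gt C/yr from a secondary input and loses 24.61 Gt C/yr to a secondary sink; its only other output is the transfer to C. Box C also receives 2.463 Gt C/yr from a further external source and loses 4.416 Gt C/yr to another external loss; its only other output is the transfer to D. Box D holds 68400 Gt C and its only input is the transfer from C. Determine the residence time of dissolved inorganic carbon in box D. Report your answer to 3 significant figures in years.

Box A: F(A→B) = (5.090 + 34.75) − 12.72 = 27.120 Gt C/yr.
Box B: F(B→C) = (27.120 + 19.44) − 24.61 = 21.950 Gt C/yr.
Box C: F(C→D) = (21.950 + 2.463) − 4.416 = 19.997 Gt C/yr.
Box D throughput = its input = 19.997 Gt C/yr; τ = 68400 / 19.997 = 3421 yr.

3420 yr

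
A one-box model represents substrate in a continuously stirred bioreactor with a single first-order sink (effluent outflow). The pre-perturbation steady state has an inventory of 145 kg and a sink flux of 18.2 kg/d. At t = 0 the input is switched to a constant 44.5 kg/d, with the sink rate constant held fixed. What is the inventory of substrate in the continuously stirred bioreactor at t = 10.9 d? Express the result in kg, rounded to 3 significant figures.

The sink rate constant is k = F₀/M₀ = 18.2/145 = 0.1255 d⁻¹.
Solving dM/dt = F₁ − kM with M(0) = M₀ gives M(t) = F₁/k + (M₀ − F₁/k)·e^(−kt).
F₁/k = 44.5/0.1255 = 354.53 kg; kt = 0.1255 × 10.9 = 1.368, e^(−kt) = 0.2546.
M(10.9) = 354.53 + (145 − 354.53) × 0.2546 = 354.53 − 53.34 = 301.19 kg.

301 kg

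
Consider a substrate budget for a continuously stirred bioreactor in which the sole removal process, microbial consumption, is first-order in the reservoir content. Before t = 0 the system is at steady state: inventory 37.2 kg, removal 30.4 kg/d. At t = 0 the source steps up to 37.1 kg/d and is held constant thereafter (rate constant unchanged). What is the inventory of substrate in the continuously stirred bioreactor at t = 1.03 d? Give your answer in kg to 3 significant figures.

The sink rate constant is k = F₀/M₀ = 30.4/37.2 = 0.8172 d⁻¹.
Solving dM/dt = F₁ − kM with M(0) = M₀ gives M(t) = F₁/k + (M₀ − F₁/k)·e^(−kt).
F₁/k = 37.1/0.8172 = 45.399 kg; kt = 0.8172 × 1.03 = 0.8417, e^(−kt) = 0.4310.
M(1.03) = 45.399 + (37.2 − 45.399) × 0.4310 = 45.399 − 3.533 = 41.865 kg.

41.9 kg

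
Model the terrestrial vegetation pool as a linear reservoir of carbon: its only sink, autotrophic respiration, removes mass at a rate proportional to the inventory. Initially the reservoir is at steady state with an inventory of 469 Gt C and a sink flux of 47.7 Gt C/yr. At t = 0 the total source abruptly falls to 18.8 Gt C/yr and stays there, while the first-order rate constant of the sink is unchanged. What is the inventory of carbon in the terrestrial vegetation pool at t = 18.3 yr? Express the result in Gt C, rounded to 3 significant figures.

229 Gt C

τ = M₀/F₀ = 469/47.7 = 9.832 yr; rate constant k = 1/τ.
New steady state M_∞ = F₁/k = F₁·τ = 18.8 × 9.832 = 184.85 Gt C.
M(t) = M_∞ + (M₀ − M_∞)·e^(−t/τ); t/τ = 18.3/9.832 = 1.861, so e^(−t/τ) = 0.1555.
M(t) = 184.85 + 284.2 × 0.1555 = 229.03 Gt C.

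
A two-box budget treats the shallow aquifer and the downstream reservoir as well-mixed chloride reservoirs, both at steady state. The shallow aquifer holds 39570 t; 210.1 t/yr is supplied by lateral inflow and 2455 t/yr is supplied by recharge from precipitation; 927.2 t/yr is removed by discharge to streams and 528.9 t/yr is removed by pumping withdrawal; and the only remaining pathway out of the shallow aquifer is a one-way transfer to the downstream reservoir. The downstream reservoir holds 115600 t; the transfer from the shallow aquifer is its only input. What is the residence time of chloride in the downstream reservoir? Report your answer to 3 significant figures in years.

Balance the shallow aquifer: ΣF_in = 210.1 + 2455 = 2665.1 t/yr.
Transfer to the downstream reservoir = ΣF_in − (927.2 + 528.9) = 1209.0 t/yr.
At steady state the output of the downstream reservoir equals its input, 1209.0 t/yr.
τ = M / F = 115600 / 1209.0 = 95.62 yr.

95.6 yr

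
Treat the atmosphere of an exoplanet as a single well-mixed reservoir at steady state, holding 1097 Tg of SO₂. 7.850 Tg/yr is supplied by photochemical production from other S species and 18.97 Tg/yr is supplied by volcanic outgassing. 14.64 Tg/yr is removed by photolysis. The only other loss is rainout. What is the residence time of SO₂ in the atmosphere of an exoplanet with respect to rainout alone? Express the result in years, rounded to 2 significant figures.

At steady state ΣF_in = ΣF_out.
ΣF_in = 7.850 + 18.97 = 26.820 Tg/yr.
Rainout flux = ΣF_in − (14.64) = 26.820 − 14.64 = 12.18 Tg/yr.
τ = M / F = 1097 / 12.18 = 90.07 yr.

90 yr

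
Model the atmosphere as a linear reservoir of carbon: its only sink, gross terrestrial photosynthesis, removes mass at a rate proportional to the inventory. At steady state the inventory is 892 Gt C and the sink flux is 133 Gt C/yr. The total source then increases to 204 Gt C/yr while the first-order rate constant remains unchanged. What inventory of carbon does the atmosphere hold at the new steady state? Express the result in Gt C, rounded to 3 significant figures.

1370 Gt C

Rate constant k = F/M = 133 / 892 = 0.1491 yr⁻¹.
At the new steady state, source = k·M_new ⇒ M_new = 204 / 0.1491 = 1368 Gt C.
(Equivalently M_new = M × F_new/F_old = 892 × 204/133.)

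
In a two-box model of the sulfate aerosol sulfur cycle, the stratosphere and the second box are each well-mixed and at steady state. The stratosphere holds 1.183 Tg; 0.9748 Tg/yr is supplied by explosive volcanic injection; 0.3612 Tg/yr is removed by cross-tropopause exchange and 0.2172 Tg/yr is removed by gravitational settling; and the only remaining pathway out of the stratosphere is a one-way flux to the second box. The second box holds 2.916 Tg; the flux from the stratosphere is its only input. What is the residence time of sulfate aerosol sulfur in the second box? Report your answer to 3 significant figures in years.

Balance the stratosphere: ΣF_in = 0.97480 Tg/yr.
Flux to the second box = ΣF_in − (0.3612 + 0.2172) = 0.39640 Tg/yr.
At steady state the output of the second box equals its input, 0.39640 Tg/yr.
τ = M / F = 2.916 / 0.39640 = 7.356 yr.

7.36 yr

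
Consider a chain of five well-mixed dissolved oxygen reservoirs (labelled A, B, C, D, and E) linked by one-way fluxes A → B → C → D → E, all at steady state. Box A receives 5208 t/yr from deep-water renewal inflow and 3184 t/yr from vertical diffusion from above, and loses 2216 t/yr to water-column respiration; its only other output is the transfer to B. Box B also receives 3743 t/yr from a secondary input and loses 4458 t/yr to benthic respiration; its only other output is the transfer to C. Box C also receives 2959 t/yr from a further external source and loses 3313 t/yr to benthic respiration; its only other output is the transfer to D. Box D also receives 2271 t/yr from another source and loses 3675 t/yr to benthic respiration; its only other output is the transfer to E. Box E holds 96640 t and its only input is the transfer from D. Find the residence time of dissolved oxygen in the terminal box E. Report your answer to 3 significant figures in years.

26.1 yr

Box A: F(A→B) = (5208 + 3184) − 2216 = 6176.0 t/yr.
Box B: F(B→C) = (6176.0 + 3743) − 4458 = 5461.0 t/yr.
Box C: F(C→D) = (5461.0 + 2959) − 3313 = 5107.0 t/yr.
Box D: F(D→E) = (5107.0 + 2271) − 3675 = 3703.0 t/yr.
Box E throughput = its input = 3703.0 t/yr; τ = 96640 / 3703.0 = 26.10 yr.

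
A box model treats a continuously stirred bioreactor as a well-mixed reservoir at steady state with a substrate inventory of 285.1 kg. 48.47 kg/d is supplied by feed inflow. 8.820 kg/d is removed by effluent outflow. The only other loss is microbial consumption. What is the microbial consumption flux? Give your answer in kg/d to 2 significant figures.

40 kg/d

At steady state ΣF_in = ΣF_out.
ΣF_in = 48.470 kg/d.
Microbial consumption flux = ΣF_in − (8.820) = 48.470 − 8.820 = 39.65 kg/d.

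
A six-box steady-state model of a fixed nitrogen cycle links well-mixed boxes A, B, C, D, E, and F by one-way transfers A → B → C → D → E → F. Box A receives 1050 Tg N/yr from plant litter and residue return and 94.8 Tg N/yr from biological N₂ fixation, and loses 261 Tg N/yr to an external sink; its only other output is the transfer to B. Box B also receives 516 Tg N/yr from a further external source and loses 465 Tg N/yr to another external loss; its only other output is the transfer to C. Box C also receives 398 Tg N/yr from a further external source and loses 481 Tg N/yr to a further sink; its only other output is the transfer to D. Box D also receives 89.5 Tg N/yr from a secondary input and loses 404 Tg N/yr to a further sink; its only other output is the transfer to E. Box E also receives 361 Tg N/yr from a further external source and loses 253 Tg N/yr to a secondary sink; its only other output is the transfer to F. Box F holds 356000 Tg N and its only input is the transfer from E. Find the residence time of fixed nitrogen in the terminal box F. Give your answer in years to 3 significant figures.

552 yr

Box A: F(A→B) = (1050 + 94.8) − 261 = 883.80 Tg N/yr.
Box B: F(B→C) = (883.80 + 516) − 465 = 934.80 Tg N/yr.
Box C: F(C→D) = (934.80 + 398) − 481 = 851.80 Tg N/yr.
Box D: F(D→E) = (851.80 + 89.5) − 404 = 537.30 Tg N/yr.
Box E: F(E→F) = (537.30 + 361) − 253 = 645.30 Tg N/yr.
Box F throughput = its input = 645.30 Tg N/yr; τ = 356000 / 645.30 = 551.7 yr.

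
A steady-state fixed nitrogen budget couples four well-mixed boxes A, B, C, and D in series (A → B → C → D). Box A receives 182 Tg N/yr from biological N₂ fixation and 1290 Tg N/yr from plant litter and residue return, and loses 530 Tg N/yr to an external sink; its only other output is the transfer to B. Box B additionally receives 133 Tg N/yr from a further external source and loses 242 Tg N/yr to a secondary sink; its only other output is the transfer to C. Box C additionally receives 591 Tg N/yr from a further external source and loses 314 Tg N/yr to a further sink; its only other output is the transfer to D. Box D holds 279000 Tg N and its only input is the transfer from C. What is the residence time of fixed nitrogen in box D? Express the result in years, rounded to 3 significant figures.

251 yr

Box A: F(A→B) = (182 + 1290) − 530 = 942.00 Tg N/yr.
Box B: F(B→C) = (942.00 + 133) − 242 = 833.00 Tg N/yr.
Box C: F(C→D) = (833.00 + 591) − 314 = 1110.0 Tg N/yr.
Box D throughput = its input = 1110.0 Tg N/yr; τ = 279000 / 1110.0 = 251.4 yr.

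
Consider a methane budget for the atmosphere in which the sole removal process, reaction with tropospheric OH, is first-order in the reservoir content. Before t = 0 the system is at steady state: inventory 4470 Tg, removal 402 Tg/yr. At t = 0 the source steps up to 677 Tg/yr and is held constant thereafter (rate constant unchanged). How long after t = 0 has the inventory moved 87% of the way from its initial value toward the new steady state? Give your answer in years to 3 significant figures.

22.7 yr

τ = M₀/F₀ = 4470/402 = 11.12 yr.
The remaining gap fraction is e^(−t/τ); 87% covered ⇒ e^(−t/τ) = 0.130.
t = −τ ln(0.130) = 11.12 × 2.040 = 22.69 yr.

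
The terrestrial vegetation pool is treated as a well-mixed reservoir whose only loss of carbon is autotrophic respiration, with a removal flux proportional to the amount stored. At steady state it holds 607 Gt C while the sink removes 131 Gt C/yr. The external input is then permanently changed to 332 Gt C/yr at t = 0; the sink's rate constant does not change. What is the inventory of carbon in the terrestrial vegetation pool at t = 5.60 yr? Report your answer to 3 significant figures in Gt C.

The sink rate constant is k = F₀/M₀ = 131/607 = 0.2158 yr⁻¹.
Solving dM/dt = F₁ − kM with M(0) = M₀ gives M(t) = F₁/k + (M₀ − F₁/k)·e^(−kt).
F₁/k = 332/0.2158 = 1538.4 Gt C; kt = 0.2158 × 5.60 = 1.209, e^(−kt) = 0.2986.
M(5.60) = 1538.4 + (607 − 1538.4) × 0.2986 = 1538.4 − 278.1 = 1260.2 Gt C.

1260 Gt C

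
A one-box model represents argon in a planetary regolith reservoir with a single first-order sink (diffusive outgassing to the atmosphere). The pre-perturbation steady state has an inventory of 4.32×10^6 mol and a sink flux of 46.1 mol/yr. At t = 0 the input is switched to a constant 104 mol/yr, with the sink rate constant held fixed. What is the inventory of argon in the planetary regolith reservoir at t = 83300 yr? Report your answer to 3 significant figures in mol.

7.52×10^6 mol

Residence time τ = M₀/F₀ = 93710 yr. The eventual steady state is M_∞ = M₀·(F₁/F₀) = 4.32×10^6 × 104/46.1 = 9.7458×10^6 mol.
The anomaly ΔM(t) = M(t) − M_∞ decays as ΔM₀·e^(−t/τ) with ΔM₀ = 4.32×10^6 − 9.7458×10^6 = −5.426×10^6 mol.
At t = 83300 yr, e^(−t/τ) = e^(−0.8889) = 0.4111, so ΔM = −2.231×10^6 mol and M = 9.7458×10^6 − 2.231×10^6 = 7.5152×10^6 mol.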